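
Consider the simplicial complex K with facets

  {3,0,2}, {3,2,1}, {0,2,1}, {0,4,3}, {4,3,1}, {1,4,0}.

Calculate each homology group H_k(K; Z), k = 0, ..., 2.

H_0 ≅ Z,  H_1 = 0,  H_2 ≅ Z.

We work with the vertex ordering 0 < 1 < 2 < 3 < 4. The simplices of K, each written with vertices in increasing order, are:

  0-simplices (5): [0], [1], [2], [3], [4]
  1-simplices (9): [0,1], [0,2], [0,3], [0,4], [1,2], [1,3], [1,4], [2,3], [3,4]
  2-simplices (6): [0,1,2], [0,1,4], [0,2,3], [0,3,4], [1,2,3], [1,3,4]

giving chain groups C_0 ≅ Z^5, C_1 ≅ Z^9, C_2 ≅ Z^6.

Boundary ∂_1: C_1 → C_0 maps an edge to its endpoints' difference, ∂[p,q] = q − p.
The resulting 5×9 matrix has rank 4, and its Smith normal form has invariant factors (1,1,1,1).

Boundary ∂_2: C_2 → C_1 sends each 2-simplex [p,q,r] to [q,r] − [p,r] + [p,q]. For instance
  ∂[0,1,2] = [1,2] − [0,2] + [0,1],
  ∂[0,1,4] = [1,4] − [0,4] + [0,1].
As a 9×6 matrix over Z this has rank 5, with invariant factors (1,1,1,1,1).

From H_k ≅ ker(∂_k) / im(∂_{k+1}) we obtain:

  H_0: rank C_0 − rank ∂_1 = 5 − 4 = 1, and the invariant factors of ∂_1 are all 1, so H_0 = Z.
  H_1: rank ker ∂_1 − rank ∂_2 = (9 − 4) − 5 = 0, and the invariant factors of ∂_2 are all 1, so H_1 = 0.
  H_2: rank ker ∂_2 − rank ∂_3 = (6 − 5) − 0 = 1, and there is no ∂_3, so H_2 = Z.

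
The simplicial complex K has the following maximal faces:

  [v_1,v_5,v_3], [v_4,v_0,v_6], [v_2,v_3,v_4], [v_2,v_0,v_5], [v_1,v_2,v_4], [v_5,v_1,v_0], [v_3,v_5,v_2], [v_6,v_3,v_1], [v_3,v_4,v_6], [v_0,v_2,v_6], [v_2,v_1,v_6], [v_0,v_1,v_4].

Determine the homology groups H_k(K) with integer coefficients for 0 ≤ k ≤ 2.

H_0 ≅ Z,  H_1 ≅ Z_2,  H_2 = 0.

We work with the vertex ordering v_0 < v_1 < v_2 < v_3 < v_4 < v_5 < v_6. The simplices of K, each written with vertices in increasing order, are:

  0-simplices (7): [v_0], [v_1], [v_2], [v_3], [v_4], [v_5], [v_6]
  1-simplices (18): (18 of them)
  2-simplices (12): (12 of them)

so the chain groups are C_0 ≅ Z^7, C_1 ≅ Z^18, C_2 ≅ Z^12.

∂_1: C_1 → C_0 maps an edge to its endpoints' difference, ∂[p,q] = q − p.
The resulting 7×18 matrix has rank 6, and its Smith normal form has invariant factors (1,1,1,1,1,1).

∂_2: C_2 → C_1 acts by ∂[p,q,r] = [q,r] − [p,r] + [p,q]. For instance
  ∂[v_1,v_3,v_6] = [v_3,v_6] − [v_1,v_6] + [v_1,v_3],
  ∂[v_0,v_4,v_6] = [v_4,v_6] − [v_0,v_6] + [v_0,v_4].
The resulting 18×12 matrix has rank 12, and its Smith normal form has invariant factors (1,1,1,1,1,1,1,1,1,1,1,2).

Now H_k = ker ∂_k / im ∂_{k+1}, so:

  H_0: rank C_0 − rank ∂_1 = 7 − 6 = 1, and the invariant factors of ∂_1 are all 1, so H_0 ≅ Z.
  H_1: rank ker ∂_1 − rank ∂_2 = (18 − 6) − 12 = 0, and ∂_2 has invariant factor 2 > 1, so H_1 ≅ Z_2.
  H_2: rank ker ∂_2 − rank ∂_3 = (12 − 12) − 0 = 0, and there is no ∂_3, so H_2 ≅ 0.

As a check, the Euler characteristic is 7 − 18 + 12 = 1, which agrees with 1 − 0 + 0 = 1.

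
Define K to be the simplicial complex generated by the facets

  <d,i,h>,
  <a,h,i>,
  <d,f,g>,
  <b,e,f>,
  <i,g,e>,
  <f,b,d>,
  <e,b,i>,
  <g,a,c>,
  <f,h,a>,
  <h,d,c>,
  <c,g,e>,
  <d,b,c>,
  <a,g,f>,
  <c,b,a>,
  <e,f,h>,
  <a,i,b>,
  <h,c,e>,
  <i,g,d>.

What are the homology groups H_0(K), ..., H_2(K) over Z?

H_0 ≅ Z,  H_1 ≅ Z^2,  H_2 ≅ Z.

Fix the vertex order a < b < c < d < e < f < g < h < i and write every simplex with vertices in increasing order. Then dim K = 2 and the simplices of K are:

  0-simplices (9): a, b, c, d, e, f, g, h, i
  1-simplices (27): ab, ac, af, ag, ah, ai, bc, bd, be, bf, bi, cd, ce, cg, ch, df, dg, dh, di, ef, eg, eh, ei, fg, fh, gi, hi
  2-simplices (18): abc, abi, acg, afg, afh, ahi, bcd, bdf, bef, bei, cdh, ceg, ceh, dfg, dgi, dhi, efh, egi

Hence C_0 ≅ Z^9, C_1 ≅ Z^27, C_2 ≅ Z^18.

The boundary map ∂_1: C_1 → C_0 is given by ∂[p,q] = [q] − [p]. For instance
  ∂ef = f − e.
The 9×27 boundary matrix has rank 8 and Smith normal form diag(1,1,1,1,1,1,1,1).

The boundary map ∂_2: C_2 → C_1 sends each 2-simplex [p,q,r] to [q,r] − [p,r] + [p,q]. For instance
  ∂bef = ef − bf + be,
  ∂cdh = dh − ch + cd.
As a 27×18 matrix over Z this has rank 17, with invariant factors (1,1,1,1,1,1,1,1,1,1,1,1,1,1,1,1,1).

Now H_k = ker ∂_k / im ∂_{k+1}, so:

  H_0: rank C_0 − rank ∂_1 = 9 − 8 = 1, and the invariant factors of ∂_1 are all 1, so H_0 = Z.
  H_1: rank ker ∂_1 − rank ∂_2 = (27 − 8) − 17 = 2, and the invariant factors of ∂_2 are all 1, so H_1 = Z^2.
  H_2: rank ker ∂_2 − rank ∂_3 = (18 − 17) − 0 = 1, and there is no ∂_3, so H_2 = Z.

As a check, the Euler characteristic is 9 − 27 + 18 = 0, which agrees with 1 − 2 + 1 = 0.
(K is a triangulation of the torus T^2.)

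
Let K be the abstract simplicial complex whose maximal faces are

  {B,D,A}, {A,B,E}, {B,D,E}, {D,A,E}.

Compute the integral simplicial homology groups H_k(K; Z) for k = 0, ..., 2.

Order the vertices as A < B < D < E. Listing each simplex with vertices in this order, K has dimension 2 with simplices:

  0-simplices (4): A, B, D, E
  1-simplices (6): AB, AD, AE, BD, BE, DE
  2-simplices (4): ABD, ABE, ADE, BDE

so the chain groups are C_0 ≅ Z^4, C_1 ≅ Z^6, C_2 ≅ Z^4.

∂_1: C_1 → C_0 maps an edge to its endpoints' difference, ∂[p,q] = q − p. For instance
  ∂AE = E − A.
The 4×6 boundary matrix has rank 3 and Smith normal form diag(1,1,1).

The boundary map ∂_2: C_2 → C_1 acts by ∂[p,q,r] = [q,r] − [p,r] + [p,q]. For instance
  ∂BDE = DE − BE + BD,
  ∂ABD = BD − AD + AB.
This gives a 6×4 integer matrix of rank 3; reducing to Smith normal form yields diagonal entries (1,1,1).

From H_k ≅ ker(∂_k) / im(∂_{k+1}) we obtain:

  H_0: rank C_0 − rank ∂_1 = 4 − 3 = 1, and the invariant factors of ∂_1 are all 1, so H_0 = Z.
  H_1: rank ker ∂_1 − rank ∂_2 = (6 − 3) − 3 = 0, and the invariant factors of ∂_2 are all 1, so H_1 = 0.
  H_2: rank ker ∂_2 − rank ∂_3 = (4 − 3) − 0 = 1, and there is no ∂_3, so H_2 = Z.

H_0 ≅ Z,  H_1 = 0,  H_2 ≅ Z.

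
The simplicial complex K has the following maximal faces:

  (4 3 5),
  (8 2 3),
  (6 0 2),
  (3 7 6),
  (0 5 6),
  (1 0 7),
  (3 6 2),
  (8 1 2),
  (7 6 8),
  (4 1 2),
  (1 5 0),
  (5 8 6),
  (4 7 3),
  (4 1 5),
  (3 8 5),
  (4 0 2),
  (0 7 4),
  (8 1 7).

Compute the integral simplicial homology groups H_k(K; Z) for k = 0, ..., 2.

H_0 = Z,  H_1 = Z ⊕ Z_2,  H_2 = 0.

Order the vertices as 0 < 1 < 2 < 3 < 4 < 5 < 6 < 7 < 8. Listing each simplex with vertices in this order, K has dimension 2 with simplices:

  0-simplices (9): [0], [1], [2], [3], [4], [5], [6], [7], [8]
  1-simplices (27): (27 of them)
  2-simplices (18): [0,1,5], [0,1,7], [0,2,4], [0,2,6], [0,4,7], [0,5,6], [1,2,4], [1,2,8], [1,4,5], [1,7,8], [2,3,6], [2,3,8], [3,4,5], [3,4,7], [3,5,8], [3,6,7], [5,6,8], [6,7,8]

giving chain groups C_0 ≅ Z^9, C_1 ≅ Z^27, C_2 ≅ Z^18.

Boundary ∂_1: C_1 → C_0 sends each edge [p,q] (with p < q) to q − p. For instance
  ∂[3,8] = [8] − [3].
This gives a 9×27 integer matrix of rank 8; reducing to Smith normal form yields diagonal entries (1,1,1,1,1,1,1,1).

The boundary map ∂_2: C_2 → C_1 acts by ∂[p,q,r] = [q,r] − [p,r] + [p,q]. For instance
  ∂[0,1,5] = [1,5] − [0,5] + [0,1],
  ∂[0,2,6] = [2,6] − [0,6] + [0,2].
As a 27×18 matrix over Z this has rank 18, with invariant factors (1,1,1,1,1,1,1,1,1,1,1,1,1,1,1,1,1,2).

Now H_k = ker ∂_k / im ∂_{k+1}, so:

  H_0: rank C_0 − rank ∂_1 = 9 − 8 = 1, and the invariant factors of ∂_1 are all 1, so H_0 = Z.
  H_1: rank ker ∂_1 − rank ∂_2 = (27 − 8) − 18 = 1, and ∂_2 has invariant factor 2 > 1, so H_1 = Z ⊕ Z_2.
  H_2: rank ker ∂_2 − rank ∂_3 = (18 − 18) − 0 = 0, and there is no ∂_3, so H_2 = 0.

As a check, the Euler characteristic is 9 − 27 + 18 = 0, which agrees with 1 − 1 + 0 = 0.
(K is a triangulation of the Klein bottle.)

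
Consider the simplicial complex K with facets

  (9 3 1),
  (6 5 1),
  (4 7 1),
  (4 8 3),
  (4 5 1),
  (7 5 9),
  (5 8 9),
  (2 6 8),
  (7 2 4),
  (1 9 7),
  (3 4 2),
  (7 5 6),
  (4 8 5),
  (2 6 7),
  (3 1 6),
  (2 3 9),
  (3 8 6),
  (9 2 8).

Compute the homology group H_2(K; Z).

Order the vertices as 1 < 2 < 3 < 4 < 5 < 6 < 7 < 8 < 9. Listing each simplex with vertices in this order, K has dimension 2 with simplices:

  0-simplices (9): [1], [2], [3], [4], [5], [6], [7], [8], [9]
  1-simplices (27): (27 of them)
  2-simplices (18): [1,3,6], [1,3,9], [1,4,5], [1,4,7], [1,5,6], [1,7,9], [2,3,4], [2,3,9], [2,4,7], [2,6,7], [2,6,8], [2,8,9], [3,4,8], [3,6,8], [4,5,8], [5,6,7], [5,7,9], [5,8,9]

Hence C_0 ≅ Z^9, C_1 ≅ Z^27, C_2 ≅ Z^18.

The boundary map ∂_1: C_1 → C_0 maps an edge to its endpoints' difference, ∂[p,q] = q − p. For instance
  ∂[4,8] = [8] − [4].
As a 9×27 matrix over Z this has rank 8, with invariant factors (1,1,1,1,1,1,1,1).

Boundary ∂_2: C_2 → C_1 sends each 2-simplex [p,q,r] to [q,r] − [p,r] + [p,q]. For instance
  ∂[2,6,8] = [6,8] − [2,8] + [2,6],
  ∂[1,4,5] = [4,5] − [1,5] + [1,4].
The 27×18 boundary matrix has rank 18 and Smith normal form diag(1,1,1,1,1,1,1,1,1,1,1,1,1,1,1,1,1,2).

Computing H_k = (kernel of ∂_k) / (image of ∂_{k+1}):

  H_2: rank ker ∂_2 − rank ∂_3 = (18 − 18) − 0 = 0, and there is no ∂_3, so H_2 ≅ 0.

H_2 ≅ 0.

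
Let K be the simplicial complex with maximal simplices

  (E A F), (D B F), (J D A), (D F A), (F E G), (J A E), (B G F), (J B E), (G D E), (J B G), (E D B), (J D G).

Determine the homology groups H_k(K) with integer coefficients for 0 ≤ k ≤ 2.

H_0 ≅ Z,  H_1 ≅ Z_2,  H_2 = 0.

We work with the vertex ordering A < B < D < E < F < G < J. The simplices of K, each written with vertices in increasing order, are:

  0-simplices (7): A, B, D, E, F, G, J
  1-simplices (18): AD, AE, AF, AJ, BD, BE, BF, BG, BJ, DE, DF, DG, DJ, EF, EG, EJ, FG, GJ
  2-simplices (12): ADF, ADJ, AEF, AEJ, BDE, BDF, BEJ, BFG, BGJ, DEG, DGJ, EFG

giving chain groups C_0 ≅ Z^7, C_1 ≅ Z^18, C_2 ≅ Z^12.

Boundary ∂_1: C_1 → C_0 is given by ∂[p,q] = [q] − [p].
As a 7×18 matrix over Z this has rank 6, with invariant factors (1,1,1,1,1,1).

The boundary map ∂_2: C_2 → C_1 acts by ∂[p,q,r] = [q,r] − [p,r] + [p,q]. For instance
  ∂DGJ = GJ − DJ + DG,
  ∂BFG = FG − BG + BF.
This gives a 18×12 integer matrix of rank 12; reducing to Smith normal form yields diagonal entries (1,1,1,1,1,1,1,1,1,1,1,2).

From H_k ≅ ker(∂_k) / im(∂_{k+1}) we obtain:

  H_0: rank C_0 − rank ∂_1 = 7 − 6 = 1, and the invariant factors of ∂_1 are all 1, so H_0 ≅ Z.
  H_1: rank ker ∂_1 − rank ∂_2 = (18 − 6) − 12 = 0, and ∂_2 has invariant factor 2 > 1, so H_1 ≅ Z_2.
  H_2: rank ker ∂_2 − rank ∂_3 = (12 − 12) − 0 = 0, and there is no ∂_3, so H_2 ≅ 0.

(K is a triangulation of the real projective plane RP^2.)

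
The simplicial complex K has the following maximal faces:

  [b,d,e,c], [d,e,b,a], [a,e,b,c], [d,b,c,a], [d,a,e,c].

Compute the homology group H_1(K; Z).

H_1 ≅ 0.

Take the total order a < b < c < d < e on the vertex set. Then K (dimension 3) consists of the simplices:

  0-simplices (5): a, b, c, d, e
  1-simplices (10): ab, ac, ad, ae, bc, bd, be, cd, ce, de
  2-simplices (10): abc, abd, abe, acd, ace, ade, bcd, bce, bde, cde
  3-simplices (5): abcd, abce, abde, acde, bcde

giving chain groups C_0 ≅ Z^5, C_1 ≅ Z^10, C_2 ≅ Z^10, C_3 ≅ Z^5.

∂_1: C_1 → C_0 sends each edge [p,q] (with p < q) to q − p. For instance
  ∂de = e − d.
This gives a 5×10 integer matrix of rank 4; reducing to Smith normal form yields diagonal entries (1,1,1,1).

∂_2: C_2 → C_1 acts by ∂[p,q,r] = [q,r] − [p,r] + [p,q]. For instance
  ∂abc = bc − ac + ab,
  ∂ade = de − ae + ad.
The 10×10 boundary matrix has rank 6 and Smith normal form diag(1,1,1,1,1,1).

∂_3: C_3 → C_2 sends each 3-simplex σ to the alternating sum Σ_i (−1)^i (σ with its i-th vertex removed). For instance
  ∂acde = cde − ade + ace − acd,
  ∂abce = bce − ace + abe − abc.
As a 10×5 matrix over Z this has rank 4, with invariant factors (1,1,1,1).

Reading off H_k = ker ∂_k / im ∂_{k+1}:

  H_1: rank ker ∂_1 − rank ∂_2 = (10 − 4) − 6 = 0, and the invariant factors of ∂_2 are all 1, so H_1 ≅ 0.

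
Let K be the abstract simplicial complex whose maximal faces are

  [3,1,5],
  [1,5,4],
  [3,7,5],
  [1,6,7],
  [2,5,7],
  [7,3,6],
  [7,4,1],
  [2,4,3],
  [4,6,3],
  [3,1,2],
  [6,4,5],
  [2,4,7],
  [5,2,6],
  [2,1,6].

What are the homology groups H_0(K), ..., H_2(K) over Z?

Fix the vertex order 1 < 2 < 3 < 4 < 5 < 6 < 7 and write every simplex with vertices in increasing order. Then dim K = 2 and the simplices of K are:

  0-simplices (7): [1], [2], [3], [4], [5], [6], [7]
  1-simplices (21): [1,2], [1,3], [1,4], [1,5], [1,6], [1,7], [2,3], [2,4], [2,5], [2,6], [2,7], [3,4], [3,5], [3,6], [3,7], [4,5], [4,6], [4,7], [5,6], [5,7], [6,7]
  2-simplices (14): [1,2,3], [1,2,6], [1,3,5], [1,4,5], [1,4,7], [1,6,7], [2,3,4], [2,4,7], [2,5,6], [2,5,7], [3,4,6], [3,5,7], [3,6,7], [4,5,6]

so the chain groups are C_0 ≅ Z^7, C_1 ≅ Z^21, C_2 ≅ Z^14.

∂_1: C_1 → C_0 sends each edge [p,q] (with p < q) to q − p. For instance
  ∂[5,6] = [6] − [5].
This gives a 7×21 integer matrix of rank 6; reducing to Smith normal form yields diagonal entries (1,1,1,1,1,1).

The boundary map ∂_2: C_2 → C_1 sends each 2-simplex [p,q,r] to [q,r] − [p,r] + [p,q]. For instance
  ∂[4,5,6] = [5,6] − [4,6] + [4,5],
  ∂[2,5,6] = [5,6] − [2,6] + [2,5].
This gives a 21×14 integer matrix of rank 13; reducing to Smith normal form yields diagonal entries (1,1,1,1,1,1,1,1,1,1,1,1,1).

Now H_k = ker ∂_k / im ∂_{k+1}, so:

  H_0: rank C_0 − rank ∂_1 = 7 − 6 = 1, and the invariant factors of ∂_1 are all 1, so H_0 ≅ Z.
  H_1: rank ker ∂_1 − rank ∂_2 = (21 − 6) − 13 = 2, and the invariant factors of ∂_2 are all 1, so H_1 ≅ Z^2.
  H_2: rank ker ∂_2 − rank ∂_3 = (14 − 13) − 0 = 1, and there is no ∂_3, so H_2 ≅ Z.

As a check, the Euler characteristic is 7 − 21 + 14 = 0, which agrees with 1 − 2 + 1 = 0.

H_0 = Z,  H_1 = Z^2,  H_2 = Z.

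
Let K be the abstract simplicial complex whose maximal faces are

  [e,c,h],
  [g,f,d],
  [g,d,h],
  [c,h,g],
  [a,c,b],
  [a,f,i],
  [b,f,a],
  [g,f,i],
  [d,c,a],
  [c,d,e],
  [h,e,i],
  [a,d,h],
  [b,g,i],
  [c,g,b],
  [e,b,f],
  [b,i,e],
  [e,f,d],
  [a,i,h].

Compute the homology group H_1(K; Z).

H_1 = Z × Z/2.

Order the vertices as a < b < c < d < e < f < g < h < i. Listing each simplex with vertices in this order, K has dimension 2 with simplices:

  0-simplices (9): a, b, c, d, e, f, g, h, i
  1-simplices (27): ab, ac, ad, af, ah, ai, bc, be, bf, bg, bi, cd, ce, cg, ch, de, df, dg, dh, ef, eh, ei, fg, fi, gh, gi, hi
  2-simplices (18): abc, abf, acd, adh, afi, ahi, bcg, bef, bei, bgi, cde, ceh, cgh, def, dfg, dgh, ehi, fgi

giving chain groups C_0 ≅ Z^9, C_1 ≅ Z^27, C_2 ≅ Z^18.

Boundary ∂_1: C_1 → C_0 is given by ∂[p,q] = [q] − [p]. For instance
  ∂ad = d − a.
The 9×27 boundary matrix has rank 8 and Smith normal form diag(1,1,1,1,1,1,1,1).

Boundary ∂_2: C_2 → C_1 acts by ∂[p,q,r] = [q,r] − [p,r] + [p,q]. For instance
  ∂afi = fi − ai + af,
  ∂ahi = hi − ai + ah.
This gives a 27×18 integer matrix of rank 18; reducing to Smith normal form yields diagonal entries (1,1,1,1,1,1,1,1,1,1,1,1,1,1,1,1,1,2).

Computing H_k = (kernel of ∂_k) / (image of ∂_{k+1}):

  H_1: rank ker ∂_1 − rank ∂_2 = (27 − 8) − 18 = 1, and ∂_2 has invariant factor 2 > 1, so H_1 = Z × Z/2.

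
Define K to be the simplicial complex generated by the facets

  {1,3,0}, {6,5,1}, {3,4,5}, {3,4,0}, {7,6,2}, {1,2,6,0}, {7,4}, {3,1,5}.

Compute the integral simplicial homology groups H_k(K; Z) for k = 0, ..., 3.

Take the total order 0 < 1 < 2 < 3 < 4 < 5 < 6 < 7 on the vertex set. Then K (dimension 3) consists of the simplices:

  0-simplices (8): [0], [1], [2], [3], [4], [5], [6], [7]
  1-simplices (17): [0,1], [0,2], [0,3], [0,4], [0,6], [1,2], [1,3], [1,5], [1,6], [2,6], [2,7], [3,4], [3,5], [4,5], [4,7], [5,6], [6,7]
  2-simplices (10): [0,1,2], [0,1,3], [0,1,6], [0,2,6], [0,3,4], [1,2,6], [1,3,5], [1,5,6], [2,6,7], [3,4,5]
  3-simplices (1): [0,1,2,6]

so the chain groups are C_0 ≅ Z^8, C_1 ≅ Z^17, C_2 ≅ Z^10, C_3 ≅ Z^1.

The boundary map ∂_1: C_1 → C_0 sends each edge [p,q] (with p < q) to q − p. For instance
  ∂[5,6] = [6] − [5].
The 8×17 boundary matrix has rank 7 and Smith normal form diag(1,1,1,1,1,1,1).

Boundary ∂_2: C_2 → C_1 sends each 2-simplex [p,q,r] to [q,r] − [p,r] + [p,q]. For instance
  ∂[0,1,3] = [1,3] − [0,3] + [0,1],
  ∂[2,6,7] = [6,7] − [2,7] + [2,6].
As a 17×10 matrix over Z this has rank 9, with invariant factors (1,1,1,1,1,1,1,1,1).

The boundary map ∂_3: C_3 → C_2 sends each 3-simplex σ to the alternating sum Σ_i (−1)^i (σ with its i-th vertex removed). For instance
  ∂[0,1,2,6] = [1,2,6] − [0,2,6] + [0,1,6] − [0,1,2].
The 10×1 boundary matrix has rank 1 and Smith normal form diag(1).

Reading off H_k = ker ∂_k / im ∂_{k+1}:

  H_0: rank C_0 − rank ∂_1 = 8 − 7 = 1, and the invariant factors of ∂_1 are all 1, so H_0 ≅ Z.
  H_1: rank ker ∂_1 − rank ∂_2 = (17 − 7) − 9 = 1, and the invariant factors of ∂_2 are all 1, so H_1 ≅ Z.
  H_2: rank ker ∂_2 − rank ∂_3 = (10 − 9) − 1 = 0, and the invariant factors of ∂_3 are all 1, so H_2 ≅ 0.
  H_3: rank ker ∂_3 − rank ∂_4 = (1 − 1) − 0 = 0, and there is no ∂_4, so H_3 ≅ 0.

H_0 = Z,  H_1 = Z,  H_2 = 0,  H_3 = 0.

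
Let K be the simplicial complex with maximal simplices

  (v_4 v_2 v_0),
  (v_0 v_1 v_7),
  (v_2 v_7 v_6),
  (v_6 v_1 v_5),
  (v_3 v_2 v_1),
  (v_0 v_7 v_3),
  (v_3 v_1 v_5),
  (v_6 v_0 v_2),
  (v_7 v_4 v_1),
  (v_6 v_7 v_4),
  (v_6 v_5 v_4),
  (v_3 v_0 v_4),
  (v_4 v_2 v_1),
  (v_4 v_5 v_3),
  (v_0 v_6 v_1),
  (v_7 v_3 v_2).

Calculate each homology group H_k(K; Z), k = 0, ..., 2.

H_0 = Z,  H_1 = Z^2,  H_2 = Z.

Fix the vertex order v_0 < v_1 < v_2 < v_3 < v_4 < v_5 < v_6 < v_7 and write every simplex with vertices in increasing order. Then dim K = 2 and the simplices of K are:

  0-simplices (8): [v_0], [v_1], [v_2], [v_3], [v_4], [v_5], [v_6], [v_7]
  1-simplices (24): (24 of them)
  2-simplices (16): (16 of them)

giving chain groups C_0 ≅ Z^8, C_1 ≅ Z^24, C_2 ≅ Z^16.

Boundary ∂_1: C_1 → C_0 is given by ∂[p,q] = [q] − [p]. For instance
  ∂[v_2,v_3] = [v_3] − [v_2].
As a 8×24 matrix over Z this has rank 7, with invariant factors (1,1,1,1,1,1,1).

Boundary ∂_2: C_2 → C_1 acts by ∂[p,q,r] = [q,r] − [p,r] + [p,q]. For instance
  ∂[v_0,v_1,v_6] = [v_1,v_6] − [v_0,v_6] + [v_0,v_1],
  ∂[v_2,v_3,v_7] = [v_3,v_7] − [v_2,v_7] + [v_2,v_3].
The resulting 24×16 matrix has rank 15, and its Smith normal form has invariant factors (1,1,1,1,1,1,1,1,1,1,1,1,1,1,1).

Now H_k = ker ∂_k / im ∂_{k+1}, so:

  H_0: rank C_0 − rank ∂_1 = 8 − 7 = 1, and the invariant factors of ∂_1 are all 1, so H_0 = Z.
  H_1: rank ker ∂_1 − rank ∂_2 = (24 − 7) − 15 = 2, and the invariant factors of ∂_2 are all 1, so H_1 = Z^2.
  H_2: rank ker ∂_2 − rank ∂_3 = (16 − 15) − 0 = 1, and there is no ∂_3, so H_2 = Z.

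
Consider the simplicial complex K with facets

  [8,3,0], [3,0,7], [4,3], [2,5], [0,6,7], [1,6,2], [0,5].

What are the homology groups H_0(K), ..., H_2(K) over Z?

We work with the vertex ordering 0 < 1 < 2 < 3 < 4 < 5 < 6 < 7 < 8. The simplices of K, each written with vertices in increasing order, are:

  0-simplices (9): [0], [1], [2], [3], [4], [5], [6], [7], [8]
  1-simplices (13): [0,3], [0,5], [0,6], [0,7], [0,8], [1,2], [1,6], [2,5], [2,6], [3,4], [3,7], [3,8], [6,7]
  2-simplices (4): [0,3,7], [0,3,8], [0,6,7], [1,2,6]

Hence C_0 ≅ Z^9, C_1 ≅ Z^13, C_2 ≅ Z^4.

Boundary ∂_1: C_1 → C_0 maps an edge to its endpoints' difference, ∂[p,q] = q − p. For instance
  ∂[6,7] = [7] − [6].
The 9×13 boundary matrix has rank 8 and Smith normal form diag(1,1,1,1,1,1,1,1).

∂_2: C_2 → C_1 maps a triangle to the signed sum of its edges. For instance
  ∂[1,2,6] = [2,6] − [1,6] + [1,2],
  ∂[0,6,7] = [6,7] − [0,7] + [0,6].
The 13×4 boundary matrix has rank 4 and Smith normal form diag(1,1,1,1).

From H_k ≅ ker(∂_k) / im(∂_{k+1}) we obtain:

  H_0: rank C_0 − rank ∂_1 = 9 − 8 = 1, and the invariant factors of ∂_1 are all 1, so H_0 = Z.
  H_1: rank ker ∂_1 − rank ∂_2 = (13 − 8) − 4 = 1, and the invariant factors of ∂_2 are all 1, so H_1 = Z.
  H_2: rank ker ∂_2 − rank ∂_3 = (4 − 4) − 0 = 0, and there is no ∂_3, so H_2 = 0.

As a check, the Euler characteristic is 9 − 13 + 4 = 0, which agrees with 1 − 1 + 0 = 0.

H_0 ≅ Z,  H_1 ≅ Z,  H_2 = 0.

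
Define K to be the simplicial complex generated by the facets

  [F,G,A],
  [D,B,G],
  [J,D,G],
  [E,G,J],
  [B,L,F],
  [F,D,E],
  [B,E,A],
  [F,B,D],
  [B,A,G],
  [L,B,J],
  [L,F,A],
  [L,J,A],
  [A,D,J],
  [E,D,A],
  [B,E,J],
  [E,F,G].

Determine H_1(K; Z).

H_1 ≅ Z^2.

Take the total order A < B < D < E < F < G < J < L on the vertex set. Then K (dimension 2) consists of the simplices:

  0-simplices (8): A, B, D, E, F, G, J, L
  1-simplices (24): AB, AD, AE, AF, AG, AJ, AL, BD, BE, BF, BG, BJ, BL, DE, DF, DG, DJ, EF, EG, EJ, FG, FL, GJ, JL
  2-simplices (16): ABE, ABG, ADE, ADJ, AFG, AFL, AJL, BDF, BDG, BEJ, BFL, BJL, DEF, DGJ, EFG, EGJ

so the chain groups are C_0 ≅ Z^8, C_1 ≅ Z^24, C_2 ≅ Z^16.

∂_1: C_1 → C_0 maps an edge to its endpoints' difference, ∂[p,q] = q − p. For instance
  ∂BE = E − B.
The resulting 8×24 matrix has rank 7, and its Smith normal form has invariant factors (1,1,1,1,1,1,1).

Boundary ∂_2: C_2 → C_1 maps a triangle to the signed sum of its edges. For instance
  ∂DEF = EF − DF + DE,
  ∂ADE = DE − AE + AD.
The resulting 24×16 matrix has rank 15, and its Smith normal form has invariant factors (1,1,1,1,1,1,1,1,1,1,1,1,1,1,1).

Now H_k = ker ∂_k / im ∂_{k+1}, so:

  H_1: rank ker ∂_1 − rank ∂_2 = (24 − 7) − 15 = 2, and the invariant factors of ∂_2 are all 1, so H_1 ≅ Z^2.

(K is a triangulation of the torus T^2.)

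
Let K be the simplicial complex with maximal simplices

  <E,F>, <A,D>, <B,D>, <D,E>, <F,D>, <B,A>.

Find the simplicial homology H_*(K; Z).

H_0 = Z,  H_1 = Z^2.

We work with the vertex ordering A < B < D < E < F. The simplices of K, each written with vertices in increasing order, are:

  0-simplices (5): A, B, D, E, F
  1-simplices (6): AB, AD, BD, DE, DF, EF

giving chain groups C_0 ≅ Z^5, C_1 ≅ Z^6.

Boundary ∂_1: C_1 → C_0 maps an edge to its endpoints' difference, ∂[p,q] = q − p. For instance
  ∂AD = D − A.
The resulting 5×6 matrix has rank 4, and its Smith normal form has invariant factors (1,1,1,1).

Reading off H_k = ker ∂_k / im ∂_{k+1}:

  H_0: rank C_0 − rank ∂_1 = 5 − 4 = 1, and the invariant factors of ∂_1 are all 1, so H_0 ≅ Z.
  H_1: rank ker ∂_1 − rank ∂_2 = (6 − 4) − 0 = 2, and there is no ∂_2, so H_1 ≅ Z^2.

(K is a triangulation of a wedge of 2 circles.)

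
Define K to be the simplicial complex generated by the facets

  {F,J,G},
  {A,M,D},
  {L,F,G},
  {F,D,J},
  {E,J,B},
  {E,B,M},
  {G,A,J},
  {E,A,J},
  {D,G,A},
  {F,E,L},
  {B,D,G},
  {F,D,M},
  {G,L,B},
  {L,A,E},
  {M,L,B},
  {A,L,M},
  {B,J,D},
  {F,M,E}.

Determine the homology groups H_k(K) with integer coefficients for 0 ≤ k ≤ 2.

Take the total order A < B < D < E < F < G < J < L < M on the vertex set. Then K (dimension 2) consists of the simplices:

  0-simplices (9): A, B, D, E, F, G, J, L, M
  1-simplices (27): AD, AE, AG, AJ, AL, AM, BD, BE, BG, BJ, BL, BM, DF, DG, DJ, DM, EF, EJ, EL, EM, FG, FJ, FL, FM, GJ, GL, LM
  2-simplices (18): ADG, ADM, AEJ, AEL, AGJ, ALM, BDG, BDJ, BEJ, BEM, BGL, BLM, DFJ, DFM, EFL, EFM, FGJ, FGL

so the chain groups are C_0 ≅ Z^9, C_1 ≅ Z^27, C_2 ≅ Z^18.

The boundary map ∂_1: C_1 → C_0 maps an edge to its endpoints' difference, ∂[p,q] = q − p.
The 9×27 boundary matrix has rank 8 and Smith normal form diag(1,1,1,1,1,1,1,1).

The boundary map ∂_2: C_2 → C_1 acts by ∂[p,q,r] = [q,r] − [p,r] + [p,q]. For instance
  ∂BEJ = EJ − BJ + BE,
  ∂FGL = GL − FL + FG.
As a 27×18 matrix over Z this has rank 18, with invariant factors (1,1,1,1,1,1,1,1,1,1,1,1,1,1,1,1,1,2).

Now H_k = ker ∂_k / im ∂_{k+1}, so:

  H_0: rank C_0 − rank ∂_1 = 9 − 8 = 1, and the invariant factors of ∂_1 are all 1, so H_0 ≅ Z.
  H_1: rank ker ∂_1 − rank ∂_2 = (27 − 8) − 18 = 1, and ∂_2 has invariant factor 2 > 1, so H_1 ≅ Z ⊕ Z/2Z.
  H_2: rank ker ∂_2 − rank ∂_3 = (18 − 18) − 0 = 0, and there is no ∂_3, so H_2 ≅ 0.

(K is a triangulation of the Klein bottle.)

H_0 = Z,  H_1 = Z ⊕ Z/2Z,  H_2 = 0.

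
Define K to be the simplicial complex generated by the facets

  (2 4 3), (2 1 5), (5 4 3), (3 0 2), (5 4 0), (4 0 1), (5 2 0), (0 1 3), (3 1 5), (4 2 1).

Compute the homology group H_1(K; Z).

We work with the vertex ordering 0 < 1 < 2 < 3 < 4 < 5. The simplices of K, each written with vertices in increasing order, are:

  0-simplices (6): [0], [1], [2], [3], [4], [5]
  1-simplices (15): [0,1], [0,2], [0,3], [0,4], [0,5], [1,2], [1,3], [1,4], [1,5], [2,3], [2,4], [2,5], [3,4], [3,5], [4,5]
  2-simplices (10): [0,1,3], [0,1,4], [0,2,3], [0,2,5], [0,4,5], [1,2,4], [1,2,5], [1,3,5], [2,3,4], [3,4,5]

giving chain groups C_0 ≅ Z^6, C_1 ≅ Z^15, C_2 ≅ Z^10.

∂_1: C_1 → C_0 maps an edge to its endpoints' difference, ∂[p,q] = q − p. For instance
  ∂[1,4] = [4] − [1].
The 6×15 boundary matrix has rank 5 and Smith normal form diag(1,1,1,1,1).

∂_2: C_2 → C_1 maps a triangle to the signed sum of its edges. For instance
  ∂[0,2,5] = [2,5] − [0,5] + [0,2],
  ∂[1,2,5] = [2,5] − [1,5] + [1,2].
The resulting 15×10 matrix has rank 10, and its Smith normal form has invariant factors (1,1,1,1,1,1,1,1,1,2).

Reading off H_k = ker ∂_k / im ∂_{k+1}:

  H_1: rank ker ∂_1 − rank ∂_2 = (15 − 5) − 10 = 0, and ∂_2 has invariant factor 2 > 1, so H_1 = Z/2Z.

(K is a triangulation of the real projective plane RP^2.)

H_1 = Z/2Z.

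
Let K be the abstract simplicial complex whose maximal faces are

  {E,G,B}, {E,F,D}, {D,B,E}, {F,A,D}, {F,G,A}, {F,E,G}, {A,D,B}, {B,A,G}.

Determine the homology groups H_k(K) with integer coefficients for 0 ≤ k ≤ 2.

We work with the vertex ordering A < B < D < E < F < G. The simplices of K, each written with vertices in increasing order, are:

  0-simplices (6): A, B, D, E, F, G
  1-simplices (12): AB, AD, AF, AG, BD, BE, BG, DE, DF, EF, EG, FG
  2-simplices (8): ABD, ABG, ADF, AFG, BDE, BEG, DEF, EFG

so the chain groups are C_0 ≅ Z^6, C_1 ≅ Z^12, C_2 ≅ Z^8.

Boundary ∂_1: C_1 → C_0 sends each edge [p,q] (with p < q) to q − p.
The resulting 6×12 matrix has rank 5, and its Smith normal form has invariant factors (1,1,1,1,1).

The boundary map ∂_2: C_2 → C_1 sends each 2-simplex [p,q,r] to [q,r] − [p,r] + [p,q]. For instance
  ∂BEG = EG − BG + BE,
  ∂ABD = BD − AD + AB.
The resulting 12×8 matrix has rank 7, and its Smith normal form has invariant factors (1,1,1,1,1,1,1).

Computing H_k = (kernel of ∂_k) / (image of ∂_{k+1}):

  H_0: rank C_0 − rank ∂_1 = 6 − 5 = 1, and the invariant factors of ∂_1 are all 1, so H_0 ≅ Z.
  H_1: rank ker ∂_1 − rank ∂_2 = (12 − 5) − 7 = 0, and the invariant factors of ∂_2 are all 1, so H_1 ≅ 0.
  H_2: rank ker ∂_2 − rank ∂_3 = (8 − 7) − 0 = 1, and there is no ∂_3, so H_2 ≅ Z.

As a check, the Euler characteristic is 6 − 12 + 8 = 2, which agrees with 1 − 0 + 1 = 2.

H_0 = Z,  H_1 = 0,  H_2 = Z.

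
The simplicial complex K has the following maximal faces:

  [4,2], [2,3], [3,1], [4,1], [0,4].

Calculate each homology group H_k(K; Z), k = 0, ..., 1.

Order the vertices as 0 < 1 < 2 < 3 < 4. Listing each simplex with vertices in this order, K has dimension 1 with simplices:

  0-simplices (5): [0], [1], [2], [3], [4]
  1-simplices (5): [0,4], [1,3], [1,4], [2,3], [2,4]

so the chain groups are C_0 ≅ Z^5, C_1 ≅ Z^5.

Boundary ∂_1: C_1 → C_0 maps an edge to its endpoints' difference, ∂[p,q] = q − p.
The 5×5 boundary matrix has rank 4 and Smith normal form diag(1,1,1,1).

Now H_k = ker ∂_k / im ∂_{k+1}, so:

  H_0: rank C_0 − rank ∂_1 = 5 − 4 = 1, and the invariant factors of ∂_1 are all 1, so H_0 ≅ Z.
  H_1: rank ker ∂_1 − rank ∂_2 = (5 − 4) − 0 = 1, and there is no ∂_2, so H_1 ≅ Z.

H_0 = Z,  H_1 = Z.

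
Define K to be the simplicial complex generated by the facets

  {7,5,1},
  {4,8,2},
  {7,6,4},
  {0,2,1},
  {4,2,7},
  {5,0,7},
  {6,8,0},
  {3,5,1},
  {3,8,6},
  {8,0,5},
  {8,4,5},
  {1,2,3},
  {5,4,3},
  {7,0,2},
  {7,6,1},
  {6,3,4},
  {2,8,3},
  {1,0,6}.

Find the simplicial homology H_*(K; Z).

Take the total order 0 < 1 < 2 < 3 < 4 < 5 < 6 < 7 < 8 on the vertex set. Then K (dimension 2) consists of the simplices:

  0-simplices (9): [0], [1], [2], [3], [4], [5], [6], [7], [8]
  1-simplices (27): (27 of them)
  2-simplices (18): [0,1,2], [0,1,6], [0,2,7], [0,5,7], [0,5,8], [0,6,8], [1,2,3], [1,3,5], [1,5,7], [1,6,7], [2,3,8], [2,4,7], [2,4,8], [3,4,5], [3,4,6], [3,6,8], [4,5,8], [4,6,7]

so the chain groups are C_0 ≅ Z^9, C_1 ≅ Z^27, C_2 ≅ Z^18.

Boundary ∂_1: C_1 → C_0 sends each edge [p,q] (with p < q) to q − p. For instance
  ∂[3,6] = [6] − [3].
As a 9×27 matrix over Z this has rank 8, with invariant factors (1,1,1,1,1,1,1,1).

∂_2: C_2 → C_1 maps a triangle to the signed sum of its edges. For instance
  ∂[0,5,7] = [5,7] − [0,7] + [0,5],
  ∂[3,6,8] = [6,8] − [3,8] + [3,6].
As a 27×18 matrix over Z this has rank 18, with invariant factors (1,1,1,1,1,1,1,1,1,1,1,1,1,1,1,1,1,2).

Reading off H_k = ker ∂_k / im ∂_{k+1}:

  H_0: rank C_0 − rank ∂_1 = 9 − 8 = 1, and the invariant factors of ∂_1 are all 1, so H_0 ≅ Z.
  H_1: rank ker ∂_1 − rank ∂_2 = (27 − 8) − 18 = 1, and ∂_2 has invariant factor 2 > 1, so H_1 ≅ Z ⊕ Z/2.
  H_2: rank ker ∂_2 − rank ∂_3 = (18 − 18) − 0 = 0, and there is no ∂_3, so H_2 ≅ 0.

H_0 = Z,  H_1 = Z ⊕ Z/2,  H_2 = 0.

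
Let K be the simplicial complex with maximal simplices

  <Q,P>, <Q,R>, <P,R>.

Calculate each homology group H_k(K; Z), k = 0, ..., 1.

H_0 = Z,  H_1 = Z.

K has 3 vertices, 3 edges.
rank ∂_0 = 0, rank ∂_1 = 2 ⇒ b_0 = 3 − 0 − 2 = 1; all invariant factors of ∂_1 are 1 so no torsion. So H_0 ≅ Z.
rank ∂_1 = 2, rank ∂_2 = 0 ⇒ b_1 = 3 − 2 − 0 = 1. So H_1 ≅ Z.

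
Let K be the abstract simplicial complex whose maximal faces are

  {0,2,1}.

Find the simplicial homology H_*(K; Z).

H_0 ≅ Z,  H_1 = 0,  H_2 = 0.

K has 3 vertices, 3 edges, 1 triangle.
rank ∂_0 = 0, rank ∂_1 = 2 ⇒ b_0 = 3 − 0 − 2 = 1; all invariant factors of ∂_1 are 1 so no torsion. So H_0 ≅ Z.
rank ∂_1 = 2, rank ∂_2 = 1 ⇒ b_1 = 3 − 2 − 1 = 0; all invariant factors of ∂_2 are 1 so no torsion. So H_1 ≅ 0.
rank ∂_2 = 1, rank ∂_3 = 0 ⇒ b_2 = 1 − 1 − 0 = 0. So H_2 ≅ 0.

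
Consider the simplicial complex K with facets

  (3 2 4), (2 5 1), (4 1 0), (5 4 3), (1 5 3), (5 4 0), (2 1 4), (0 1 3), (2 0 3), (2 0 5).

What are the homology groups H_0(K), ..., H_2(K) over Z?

Fix the vertex order 0 < 1 < 2 < 3 < 4 < 5 and write every simplex with vertices in increasing order. Then dim K = 2 and the simplices of K are:

  0-simplices (6): [0], [1], [2], [3], [4], [5]
  1-simplices (15): [0,1], [0,2], [0,3], [0,4], [0,5], [1,2], [1,3], [1,4], [1,5], [2,3], [2,4], [2,5], [3,4], [3,5], [4,5]
  2-simplices (10): [0,1,3], [0,1,4], [0,2,3], [0,2,5], [0,4,5], [1,2,4], [1,2,5], [1,3,5], [2,3,4], [3,4,5]

giving chain groups C_0 ≅ Z^6, C_1 ≅ Z^15, C_2 ≅ Z^10.

The boundary map ∂_1: C_1 → C_0 is given by ∂[p,q] = [q] − [p]. For instance
  ∂[0,2] = [2] − [0].
This gives a 6×15 integer matrix of rank 5; reducing to Smith normal form yields diagonal entries (1,1,1,1,1).

∂_2: C_2 → C_1 maps a triangle to the signed sum of its edges. For instance
  ∂[0,2,3] = [2,3] − [0,3] + [0,2],
  ∂[0,2,5] = [2,5] − [0,5] + [0,2].
This gives a 15×10 integer matrix of rank 10; reducing to Smith normal form yields diagonal entries (1,1,1,1,1,1,1,1,1,2).

Now H_k = ker ∂_k / im ∂_{k+1}, so:

  H_0: rank C_0 − rank ∂_1 = 6 − 5 = 1, and the invariant factors of ∂_1 are all 1, so H_0 ≅ Z.
  H_1: rank ker ∂_1 − rank ∂_2 = (15 − 5) − 10 = 0, and ∂_2 has invariant factor 2 > 1, so H_1 ≅ Z/2Z.
  H_2: rank ker ∂_2 − rank ∂_3 = (10 − 10) − 0 = 0, and there is no ∂_3, so H_2 ≅ 0.

(K is a triangulation of the real projective plane RP^2.)

H_0 = Z,  H_1 = Z/2Z,  H_2 = 0.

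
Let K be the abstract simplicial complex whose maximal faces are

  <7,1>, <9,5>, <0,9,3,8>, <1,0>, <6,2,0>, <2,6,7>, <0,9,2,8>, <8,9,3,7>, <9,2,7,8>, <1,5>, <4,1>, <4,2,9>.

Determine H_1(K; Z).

Take the total order 0 < 1 < 2 < 3 < 4 < 5 < 6 < 7 < 8 < 9 on the vertex set. Then K (dimension 3) consists of the simplices:

  0-simplices (10): [0], [1], [2], [3], [4], [5], [6], [7], [8], [9]
  1-simplices (23): [0,1], [0,2], [0,3], [0,6], [0,8], [0,9], [1,4], [1,5], [1,7], [2,4], [2,6], [2,7], [2,8], [2,9], [3,7], [3,8], [3,9], [4,9], [5,9], [6,7], [7,8], [7,9], [8,9]
  2-simplices (15): [0,2,6], [0,2,8], [0,2,9], [0,3,8], [0,3,9], [0,8,9], [2,4,9], [2,6,7], [2,7,8], [2,7,9], [2,8,9], [3,7,8], [3,7,9], [3,8,9], [7,8,9]
  3-simplices (4): [0,2,8,9], [0,3,8,9], [2,7,8,9], [3,7,8,9]

so the chain groups are C_0 ≅ Z^10, C_1 ≅ Z^23, C_2 ≅ Z^15, C_3 ≅ Z^4.

The boundary map ∂_1: C_1 → C_0 sends each edge [p,q] (with p < q) to q − p. For instance
  ∂[1,5] = [5] − [1].
The 10×23 boundary matrix has rank 9 and Smith normal form diag(1,1,1,1,1,1,1,1,1).

The boundary map ∂_2: C_2 → C_1 acts by ∂[p,q,r] = [q,r] − [p,r] + [p,q]. For instance
  ∂[3,7,9] = [7,9] − [3,9] + [3,7],
  ∂[0,2,6] = [2,6] − [0,6] + [0,2].
The resulting 23×15 matrix has rank 11, and its Smith normal form has invariant factors (1,1,1,1,1,1,1,1,1,1,1).

The boundary map ∂_3: C_3 → C_2 sends each 3-simplex σ to the alternating sum Σ_i (−1)^i (σ with its i-th vertex removed). For instance
  ∂[0,3,8,9] = [3,8,9] − [0,8,9] + [0,3,9] − [0,3,8],
  ∂[0,2,8,9] = [2,8,9] − [0,8,9] + [0,2,9] − [0,2,8].
This gives a 15×4 integer matrix of rank 4; reducing to Smith normal form yields diagonal entries (1,1,1,1).

Now H_k = ker ∂_k / im ∂_{k+1}, so:

  H_1: rank ker ∂_1 − rank ∂_2 = (23 − 9) − 11 = 3, and the invariant factors of ∂_2 are all 1, so H_1 ≅ Z^3.

H_1 = Z^3.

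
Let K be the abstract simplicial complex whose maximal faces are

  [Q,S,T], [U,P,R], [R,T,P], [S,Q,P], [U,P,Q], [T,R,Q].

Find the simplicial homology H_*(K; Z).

Fix the vertex order P < Q < R < S < T < U and write every simplex with vertices in increasing order. Then dim K = 2 and the simplices of K are:

  0-simplices (6): P, Q, R, S, T, U
  1-simplices (12): PQ, PR, PS, PT, PU, QR, QS, QT, QU, RT, RU, ST
  2-simplices (6): PQS, PQU, PRT, PRU, QRT, QST

so the chain groups are C_0 ≅ Z^6, C_1 ≅ Z^12, C_2 ≅ Z^6.

Boundary ∂_1: C_1 → C_0 is given by ∂[p,q] = [q] − [p]. For instance
  ∂QT = T − Q.
The resulting 6×12 matrix has rank 5, and its Smith normal form has invariant factors (1,1,1,1,1).

Boundary ∂_2: C_2 → C_1 sends each 2-simplex [p,q,r] to [q,r] − [p,r] + [p,q]. For instance
  ∂PRT = RT − PT + PR,
  ∂PQS = QS − PS + PQ.
The resulting 12×6 matrix has rank 6, and its Smith normal form has invariant factors (1,1,1,1,1,1).

Now H_k = ker ∂_k / im ∂_{k+1}, so:

  H_0: rank C_0 − rank ∂_1 = 6 − 5 = 1, and the invariant factors of ∂_1 are all 1, so H_0 = Z.
  H_1: rank ker ∂_1 − rank ∂_2 = (12 − 5) − 6 = 1, and the invariant factors of ∂_2 are all 1, so H_1 = Z.
  H_2: rank ker ∂_2 − rank ∂_3 = (6 − 6) − 0 = 0, and there is no ∂_3, so H_2 = 0.

(K is a triangulation of the cylinder S^1 x I.)

H_0 = Z,  H_1 = Z,  H_2 = 0.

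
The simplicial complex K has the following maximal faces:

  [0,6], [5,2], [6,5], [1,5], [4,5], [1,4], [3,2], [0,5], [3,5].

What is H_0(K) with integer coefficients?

Fix the vertex order 0 < 1 < 2 < 3 < 4 < 5 < 6 and write every simplex with vertices in increasing order. Then dim K = 1 and the simplices of K are:

  0-simplices (7): [0], [1], [2], [3], [4], [5], [6]
  1-simplices (9): [0,5], [0,6], [1,4], [1,5], [2,3], [2,5], [3,5], [4,5], [5,6]

Hence C_0 ≅ Z^7, C_1 ≅ Z^9.

Boundary ∂_1: C_1 → C_0 sends each edge [p,q] (with p < q) to q − p. For instance
  ∂[2,5] = [5] − [2].
As a 7×9 matrix over Z this has rank 6, with invariant factors (1,1,1,1,1,1).

Reading off H_k = ker ∂_k / im ∂_{k+1}:

  H_0: rank C_0 − rank ∂_1 = 7 − 6 = 1, and the invariant factors of ∂_1 are all 1, so H_0 ≅ Z.

H_0 ≅ Z.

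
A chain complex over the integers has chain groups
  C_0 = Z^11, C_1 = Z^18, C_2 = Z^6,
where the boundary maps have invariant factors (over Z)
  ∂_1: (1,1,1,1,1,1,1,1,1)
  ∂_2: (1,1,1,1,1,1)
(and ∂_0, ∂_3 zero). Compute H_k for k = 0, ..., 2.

H_0: b_0 = 11 − 0 − 9 = 2; torsion from ∂_1 factors > 1: none. So H_0 ≅ Z^2.
H_1: b_1 = 18 − 9 − 6 = 3; torsion from ∂_2 factors > 1: none. So H_1 ≅ Z^3.
H_2: b_2 = 6 − 6 − 0 = 0; torsion from ∂_3 factors > 1: none. So H_2 ≅ 0.

H_0 ≅ Z^2,  H_1 ≅ Z^3,  H_2 = 0.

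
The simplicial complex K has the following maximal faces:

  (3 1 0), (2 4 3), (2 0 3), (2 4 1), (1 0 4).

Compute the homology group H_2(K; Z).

Fix the vertex order 0 < 1 < 2 < 3 < 4 and write every simplex with vertices in increasing order. Then dim K = 2 and the simplices of K are:

  0-simplices (5): [0], [1], [2], [3], [4]
  1-simplices (10): [0,1], [0,2], [0,3], [0,4], [1,2], [1,3], [1,4], [2,3], [2,4], [3,4]
  2-simplices (5): [0,1,3], [0,1,4], [0,2,3], [1,2,4], [2,3,4]

so the chain groups are C_0 ≅ Z^5, C_1 ≅ Z^10, C_2 ≅ Z^5.

∂_1: C_1 → C_0 maps an edge to its endpoints' difference, ∂[p,q] = q − p.
The resulting 5×10 matrix has rank 4, and its Smith normal form has invariant factors (1,1,1,1).

∂_2: C_2 → C_1 maps a triangle to the signed sum of its edges. For instance
  ∂[2,3,4] = [3,4] − [2,4] + [2,3],
  ∂[0,1,4] = [1,4] − [0,4] + [0,1].
The resulting 10×5 matrix has rank 5, and its Smith normal form has invariant factors (1,1,1,1,1).

Reading off H_k = ker ∂_k / im ∂_{k+1}:

  H_2: rank ker ∂_2 − rank ∂_3 = (5 − 5) − 0 = 0, and there is no ∂_3, so H_2 ≅ 0.

(K is a triangulation of the Möbius band.)

H_2 ≅ 0.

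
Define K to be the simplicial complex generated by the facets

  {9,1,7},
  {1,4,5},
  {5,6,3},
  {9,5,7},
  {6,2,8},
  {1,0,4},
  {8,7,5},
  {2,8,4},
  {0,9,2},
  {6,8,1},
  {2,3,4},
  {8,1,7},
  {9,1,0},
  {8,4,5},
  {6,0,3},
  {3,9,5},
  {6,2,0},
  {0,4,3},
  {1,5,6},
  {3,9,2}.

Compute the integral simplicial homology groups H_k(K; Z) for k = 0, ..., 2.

H_0 = Z,  H_1 = Z ⊕ Z/2,  H_2 = 0.

Order the vertices as 0 < 1 < 2 < 3 < 4 < 5 < 6 < 7 < 8 < 9. Listing each simplex with vertices in this order, K has dimension 2 with simplices:

  0-simplices (10): [0], [1], [2], [3], [4], [5], [6], [7], [8], [9]
  1-simplices (30): (30 of them)
  2-simplices (20): (20 of them)

giving chain groups C_0 ≅ Z^10, C_1 ≅ Z^30, C_2 ≅ Z^20.

Boundary ∂_1: C_1 → C_0 is given by ∂[p,q] = [q] − [p].
As a 10×30 matrix over Z this has rank 9, with invariant factors (1,1,1,1,1,1,1,1,1).

∂_2: C_2 → C_1 acts by ∂[p,q,r] = [q,r] − [p,r] + [p,q]. For instance
  ∂[2,4,8] = [4,8] − [2,8] + [2,4],
  ∂[1,7,9] = [7,9] − [1,9] + [1,7].
The 30×20 boundary matrix has rank 20 and Smith normal form diag(1,1,1,1,1,1,1,1,1,1,1,1,1,1,1,1,1,1,1,2).

Now H_k = ker ∂_k / im ∂_{k+1}, so:

  H_0: rank C_0 − rank ∂_1 = 10 − 9 = 1, and the invariant factors of ∂_1 are all 1, so H_0 = Z.
  H_1: rank ker ∂_1 − rank ∂_2 = (30 − 9) − 20 = 1, and ∂_2 has invariant factor 2 > 1, so H_1 = Z ⊕ Z/2.
  H_2: rank ker ∂_2 − rank ∂_3 = (20 − 20) − 0 = 0, and there is no ∂_3, so H_2 = 0.

As a check, the Euler characteristic is 10 − 30 + 20 = 0, which agrees with 1 − 1 + 0 = 0.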